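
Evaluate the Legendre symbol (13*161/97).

By multiplicativity, (13·161/97) = (13/97)·(161/97).
First factor (13/97):
(13/97)
  = (97/13)    [QR: 13 ≡ 1 mod 4, sign kept]
  = (6/13)    [97 ≡ 6 mod 13]
  = -(3/13)    [13 ≡ 5 mod 8 ⇒ (2/13) = -1]
  = -(13/3)    [QR: 13 ≡ 1 mod 4, sign kept]
  = -(1/3)    [13 ≡ 1 mod 3]
  = -1    [(1/3) = 1]
Second factor (161/97):
(161/97)
  = (64/97)    [161 ≡ 64 mod 97]
  = (1/97)    [97 ≡ 1 mod 8 ⇒ (2/97)^6 = +1]
  = 1    [(1/97) = 1]
Product: (-1)·(1) = -1.

-1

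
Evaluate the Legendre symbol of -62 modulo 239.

-1

Reduce the numerator: -62 ≡ 177 (mod 239), so (-62/239) = (177/239).
177 ≡ 1 (mod 4), so quadratic reciprocity gives (177/239) = (239/177). Reduce: 239 ≡ 62 (mod 177). Now have (62/177).
Factor out 2: 62 = 2·31. Since 177 ≡ 1 (mod 8), (2/177) = +1. Now have (31/177).
177 ≡ 1 (mod 4), so quadratic reciprocity gives (31/177) = (177/31). Reduce: 177 ≡ 22 (mod 31). Now have (22/31).
Factor out 2: 22 = 2·11. Since 31 ≡ 7 (mod 8), (2/31) = +1. Now have (11/31).
Both 11 ≡ 3 and 31 ≡ 3 (mod 4), so reciprocity gives (11/31) = -(31/11). Reduce: 31 ≡ 9 (mod 11). Now have -(9/11).
9 ≡ 1 (mod 4), so quadratic reciprocity gives (9/11) = (11/9). Reduce: 11 ≡ 2 (mod 9). Now have -(2/9).
Factor out 2: 2 = 2. Since 9 ≡ 1 (mod 8), (2/9) = +1. Now have -(1/9).
(1/9) = 1. Collecting the sign factors: -1.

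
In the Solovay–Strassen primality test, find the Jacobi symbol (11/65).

(11/65)
  = (65/11)    [QR: 65 ≡ 1 mod 4, sign kept]
  = (10/11)    [65 ≡ 10 mod 11]
  = -(5/11)    [11 ≡ 3 mod 8 ⇒ (2/11) = -1]
  = -(11/5)    [QR: 5 ≡ 1 mod 4, sign kept]
  = -(1/5)    [11 ≡ 1 mod 5]
  = -1    [(1/5) = 1]

-1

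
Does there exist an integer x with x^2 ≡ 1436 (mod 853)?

yes

(1436|853)
  = (583|853)    [1436 ≡ 583 mod 853]
  = (853|583)    [QR: 853 ≡ 1 mod 4, sign kept]
  = (270|583)    [853 ≡ 270 mod 583]
  = (135|583)    [583 ≡ 7 mod 8 ⇒ (2|583) = +1]
  = -(583|135)    [QR: both ≡ 3 mod 4, sign flips]
  = -(43|135)    [583 ≡ 43 mod 135]
  = (135|43)    [QR: both ≡ 3 mod 4, sign flips]
  = (6|43)    [135 ≡ 6 mod 43]
  = -(3|43)    [43 ≡ 3 mod 8 ⇒ (2|43) = -1]
  = (43|3)    [QR: both ≡ 3 mod 4, sign flips]
  = (1|3)    [43 ≡ 1 mod 3]
  = 1    [(1|3) = 1]
The Legendre symbol is 1, so x^2 ≡ 1436 (mod 853) has solution.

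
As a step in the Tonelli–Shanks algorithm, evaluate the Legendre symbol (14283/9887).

Reduce the numerator: 14283 ≡ 4396 (mod 9887), so (14283/9887) = (4396/9887).
Factor out 2: 4396 = 2^2·1099. Since 9887 ≡ 7 (mod 8), (2/9887) = +1, and (2/9887)^2 = +1. Now have (1099/9887).
Both 1099 ≡ 3 and 9887 ≡ 3 (mod 4), so reciprocity gives (1099/9887) = -(9887/1099). Reduce: 9887 ≡ 1095 (mod 1099). Now have -(1095/1099).
Both 1095 ≡ 3 and 1099 ≡ 3 (mod 4), so reciprocity gives (1095/1099) = -(1099/1095). Reduce: 1099 ≡ 4 (mod 1095). Now have (4/1095).
Factor out 2: 4 = 2^2. Since 1095 ≡ 7 (mod 8), (2/1095) = +1, and (2/1095)^2 = +1. Now have (1/1095).
(1/1095) = 1. Collecting the sign factors: 1.

1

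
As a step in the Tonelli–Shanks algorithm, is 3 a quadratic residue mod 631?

no

Both 3 ≡ 3 and 631 ≡ 3 (mod 4), so reciprocity gives (3/631) = -(631/3). Reduce: 631 ≡ 1 (mod 3). Now have -(1/3).
(1/3) = 1. Collecting the sign factors: -1.
The Legendre symbol is -1, so x^2 ≡ 3 (mod 631) has no solution.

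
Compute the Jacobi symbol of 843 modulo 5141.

1

(843/5141)
  = (5141/843)    [QR: 5141 ≡ 1 mod 4, sign kept]
  = (83/843)    [5141 ≡ 83 mod 843]
  = -(843/83)    [QR: both ≡ 3 mod 4, sign flips]
  = -(13/83)    [843 ≡ 13 mod 83]
  = -(83/13)    [QR: 13 ≡ 1 mod 4, sign kept]
  = -(5/13)    [83 ≡ 5 mod 13]
  = -(13/5)    [QR: 5 ≡ 1 mod 4, sign kept]
  = -(3/5)    [13 ≡ 3 mod 5]
  = -(5/3)    [QR: 5 ≡ 1 mod 4, sign kept]
  = -(2/3)    [5 ≡ 2 mod 3]
  = (1/3)    [3 ≡ 3 mod 8 ⇒ (2/3) = -1]
  = 1    [(1/3) = 1]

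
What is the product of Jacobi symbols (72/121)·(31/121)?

1

By multiplicativity, (72·31/121) = (72/121)·(31/121).
First factor (72/121):
(72/121)
  = (9/121)    [121 ≡ 1 mod 8 ⇒ (2/121)^3 = +1]
  = (121/9)    [QR: 9 ≡ 1 mod 4, sign kept]
  = (4/9)    [121 ≡ 4 mod 9]
  = (1/9)    [9 ≡ 1 mod 8 ⇒ (2/9)^2 = +1]
  = 1    [(1/9) = 1]
Second factor (31/121):
(31/121)
  = (121/31)    [QR: 121 ≡ 1 mod 4, sign kept]
  = (28/31)    [121 ≡ 28 mod 31]
  = (7/31)    [31 ≡ 7 mod 8 ⇒ (2/31)^2 = +1]
  = -(31/7)    [QR: both ≡ 3 mod 4, sign flips]
  = -(3/7)    [31 ≡ 3 mod 7]
  = (7/3)    [QR: both ≡ 3 mod 4, sign flips]
  = (1/3)    [7 ≡ 1 mod 3]
  = 1    [(1/3) = 1]
Product: (1)·(1) = 1.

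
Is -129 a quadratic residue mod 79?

Pull out -1: (-129/79) = (-1/79)·(129/79). Since 79 ≡ 3 (mod 4), (-1/79) = -1. Now have -(129/79).
Reduce the numerator: 129 ≡ 50 (mod 79), so (129/79) = (50/79).
Factor out 2: 50 = 2·25. Since 79 ≡ 7 (mod 8), (2/79) = +1. Now have -(25/79).
25 ≡ 1 (mod 4), so quadratic reciprocity gives (25/79) = (79/25). Reduce: 79 ≡ 4 (mod 25). Now have -(4/25).
Factor out 2: 4 = 2^2. Since 25 ≡ 1 (mod 8), (2/25) = +1, and (2/25)^2 = +1. Now have -(1/25).
(1/25) = 1. Collecting the sign factors: -1.
The Legendre symbol is -1, so x^2 ≡ -129 (mod 79) has no solution.

no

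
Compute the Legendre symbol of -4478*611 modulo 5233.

By multiplicativity, (-4478·611 / 5233) = (-4478 / 5233)·(611 / 5233).
First factor (-4478 / 5233):
Reduce the numerator: -4478 ≡ 755 (mod 5233), so (-4478 / 5233) = (755 / 5233).
5233 ≡ 1 (mod 4), so quadratic reciprocity gives (755 / 5233) = (5233 / 755). Reduce: 5233 ≡ 703 (mod 755). Now have (703 / 755).
Both 703 ≡ 3 and 755 ≡ 3 (mod 4), so reciprocity gives (703 / 755) = -(755 / 703). Reduce: 755 ≡ 52 (mod 703). Now have -(52 / 703).
Factor out 2: 52 = 2^2·13. Since 703 ≡ 7 (mod 8), (2 / 703) = +1, and (2 / 703)^2 = +1. Now have -(13 / 703).
13 ≡ 1 (mod 4), so quadratic reciprocity gives (13 / 703) = (703 / 13). Reduce: 703 ≡ 1 (mod 13). Now have -(1 / 13).
(1 / 13) = 1. Collecting the sign factors: -1.
Second factor (611 / 5233):
5233 ≡ 1 (mod 4), so quadratic reciprocity gives (611 / 5233) = (5233 / 611). Reduce: 5233 ≡ 345 (mod 611). Now have (345 / 611).
345 ≡ 1 (mod 4), so quadratic reciprocity gives (345 / 611) = (611 / 345). Reduce: 611 ≡ 266 (mod 345). Now have (266 / 345).
Factor out 2: 266 = 2·133. Since 345 ≡ 1 (mod 8), (2 / 345) = +1. Now have (133 / 345).
133 ≡ 1 (mod 4), so quadratic reciprocity gives (133 / 345) = (345 / 133). Reduce: 345 ≡ 79 (mod 133). Now have (79 / 133).
133 ≡ 1 (mod 4), so quadratic reciprocity gives (79 / 133) = (133 / 79). Reduce: 133 ≡ 54 (mod 79). Now have (54 / 79).
Factor out 2: 54 = 2·27. Since 79 ≡ 7 (mod 8), (2 / 79) = +1. Now have (27 / 79).
Both 27 ≡ 3 and 79 ≡ 3 (mod 4), so reciprocity gives (27 / 79) = -(79 / 27). Reduce: 79 ≡ 25 (mod 27). Now have -(25 / 27).
25 ≡ 1 (mod 4), so quadratic reciprocity gives (25 / 27) = (27 / 25). Reduce: 27 ≡ 2 (mod 25). Now have -(2 / 25).
Factor out 2: 2 = 2. Since 25 ≡ 1 (mod 8), (2 / 25) = +1. Now have -(1 / 25).
(1 / 25) = 1. Collecting the sign factors: -1.
Product: (-1)·(-1) = 1.

1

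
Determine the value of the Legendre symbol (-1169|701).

1

Reduce the numerator: -1169 ≡ 233 (mod 701), so (-1169|701) = (233|701).
233 ≡ 1 (mod 4), so quadratic reciprocity gives (233|701) = (701|233). Reduce: 701 ≡ 2 (mod 233). Now have (2|233).
Factor out 2: 2 = 2. Since 233 ≡ 1 (mod 8), (2|233) = +1. Now have (1|233).
(1|233) = 1. Collecting the sign factors: 1.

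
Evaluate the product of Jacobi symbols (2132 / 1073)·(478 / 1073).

-1

By multiplicativity, (2132·478 / 1073) = (2132 / 1073)·(478 / 1073).
First factor (2132 / 1073):
Reduce the numerator: 2132 ≡ 1059 (mod 1073), so (2132 / 1073) = (1059 / 1073).
1073 ≡ 1 (mod 4), so quadratic reciprocity gives (1059 / 1073) = (1073 / 1059). Reduce: 1073 ≡ 14 (mod 1059). Now have (14 / 1059).
Factor out 2: 14 = 2·7. Since 1059 ≡ 3 (mod 8), (2 / 1059) = -1. Now have -(7 / 1059).
Both 7 ≡ 3 and 1059 ≡ 3 (mod 4), so reciprocity gives (7 / 1059) = -(1059 / 7). Reduce: 1059 ≡ 2 (mod 7). Now have (2 / 7).
Factor out 2: 2 = 2. Since 7 ≡ 7 (mod 8), (2 / 7) = +1. Now have (1 / 7).
(1 / 7) = 1. Collecting the sign factors: 1.
Second factor (478 / 1073):
Factor out 2: 478 = 2·239. Since 1073 ≡ 1 (mod 8), (2 / 1073) = +1. Now have (239 / 1073).
1073 ≡ 1 (mod 4), so quadratic reciprocity gives (239 / 1073) = (1073 / 239). Reduce: 1073 ≡ 117 (mod 239). Now have (117 / 239).
117 ≡ 1 (mod 4), so quadratic reciprocity gives (117 / 239) = (239 / 117). Reduce: 239 ≡ 5 (mod 117). Now have (5 / 117).
5 ≡ 1 (mod 4), so quadratic reciprocity gives (5 / 117) = (117 / 5). Reduce: 117 ≡ 2 (mod 5). Now have (2 / 5).
Factor out 2: 2 = 2. Since 5 ≡ 5 (mod 8), (2 / 5) = -1. Now have -(1 / 5).
(1 / 5) = 1. Collecting the sign factors: -1.
Product: (1)·(-1) = -1.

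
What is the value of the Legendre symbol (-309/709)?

1

(-309/709)
  = (400/709)    [-309 ≡ 400 mod 709]
  = (25/709)    [709 ≡ 5 mod 8 ⇒ (2/709)^4 = +1]
  = (709/25)    [QR: 25 ≡ 1 mod 4, sign kept]
  = (9/25)    [709 ≡ 9 mod 25]
  = (25/9)    [QR: 9 ≡ 1 mod 4, sign kept]
  = (7/9)    [25 ≡ 7 mod 9]
  = (9/7)    [QR: 9 ≡ 1 mod 4, sign kept]
  = (2/7)    [9 ≡ 2 mod 7]
  = (1/7)    [7 ≡ 7 mod 8 ⇒ (2/7) = +1]
  = 1    [(1/7) = 1]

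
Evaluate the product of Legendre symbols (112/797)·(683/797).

1

By multiplicativity, (112·683/797) = (112/797)·(683/797).
First factor (112/797):
(112/797)
  = (7/797)    [797 ≡ 5 mod 8 ⇒ (2/797)^4 = +1]
  = (797/7)    [QR: 797 ≡ 1 mod 4, sign kept]
  = (6/7)    [797 ≡ 6 mod 7]
  = (3/7)    [7 ≡ 7 mod 8 ⇒ (2/7) = +1]
  = -(7/3)    [QR: both ≡ 3 mod 4, sign flips]
  = -(1/3)    [7 ≡ 1 mod 3]
  = -1    [(1/3) = 1]
Second factor (683/797):
(683/797)
  = (797/683)    [QR: 797 ≡ 1 mod 4, sign kept]
  = (114/683)    [797 ≡ 114 mod 683]
  = -(57/683)    [683 ≡ 3 mod 8 ⇒ (2/683) = -1]
  = -(683/57)    [QR: 57 ≡ 1 mod 4, sign kept]
  = -(56/57)    [683 ≡ 56 mod 57]
  = -(7/57)    [57 ≡ 1 mod 8 ⇒ (2/57)^3 = +1]
  = -(57/7)    [QR: 57 ≡ 1 mod 4, sign kept]
  = -(1/7)    [57 ≡ 1 mod 7]
  = -1    [(1/7) = 1]
Product: (-1)·(-1) = 1.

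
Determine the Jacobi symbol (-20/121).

(-20/121)
  = (20/121)    [121 ≡ 1 mod 4 ⇒ (-1/121) = +1]
  = (5/121)    [121 ≡ 1 mod 8 ⇒ (2/121)^2 = +1]
  = (121/5)    [QR: 5 ≡ 1 mod 4, sign kept]
  = (1/5)    [121 ≡ 1 mod 5]
  = 1    [(1/5) = 1]

1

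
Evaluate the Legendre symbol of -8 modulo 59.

(-8 / 59)
  = -(8 / 59)    [59 ≡ 3 mod 4 ⇒ (-1 / 59) = -1]
  = (1 / 59)    [59 ≡ 3 mod 8 ⇒ (2 / 59)^3 = -1]
  = 1    [(1 / 59) = 1]

1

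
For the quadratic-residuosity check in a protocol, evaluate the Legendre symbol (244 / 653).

-1

Factor out 2: 244 = 2^2·61. Since 653 ≡ 5 (mod 8), (2 / 653) = -1, and (2 / 653)^2 = +1. Now have (61 / 653).
61 ≡ 1 (mod 4), so quadratic reciprocity gives (61 / 653) = (653 / 61). Reduce: 653 ≡ 43 (mod 61). Now have (43 / 61).
61 ≡ 1 (mod 4), so quadratic reciprocity gives (43 / 61) = (61 / 43). Reduce: 61 ≡ 18 (mod 43). Now have (18 / 43).
Factor out 2: 18 = 2·9. Since 43 ≡ 3 (mod 8), (2 / 43) = -1. Now have -(9 / 43).
9 ≡ 1 (mod 4), so quadratic reciprocity gives (9 / 43) = (43 / 9). Reduce: 43 ≡ 7 (mod 9). Now have -(7 / 9).
9 ≡ 1 (mod 4), so quadratic reciprocity gives (7 / 9) = (9 / 7). Reduce: 9 ≡ 2 (mod 7). Now have -(2 / 7).
Factor out 2: 2 = 2. Since 7 ≡ 7 (mod 8), (2 / 7) = +1. Now have -(1 / 7).
(1 / 7) = 1. Collecting the sign factors: -1.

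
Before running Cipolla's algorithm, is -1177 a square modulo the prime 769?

yes

Pull out -1: (-1177/769) = (-1/769)·(1177/769). Since 769 ≡ 1 (mod 4), (-1/769) = +1. Now have (1177/769).
Reduce the numerator: 1177 ≡ 408 (mod 769), so (1177/769) = (408/769).
Factor out 2: 408 = 2^3·51. Since 769 ≡ 1 (mod 8), (2/769) = +1, and (2/769)^3 = +1. Now have (51/769).
769 ≡ 1 (mod 4), so quadratic reciprocity gives (51/769) = (769/51). Reduce: 769 ≡ 4 (mod 51). Now have (4/51).
Factor out 2: 4 = 2^2. Since 51 ≡ 3 (mod 8), (2/51) = -1, and (2/51)^2 = +1. Now have (1/51).
(1/51) = 1. Collecting the sign factors: 1.
(-1177/769) = 1, and 769 is prime, so -1177 is a quadratic residue mod 769.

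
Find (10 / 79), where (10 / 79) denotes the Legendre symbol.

1

Factor out 2: 10 = 2·5. Since 79 ≡ 7 (mod 8), (2 / 79) = +1. Now have (5 / 79).
5 ≡ 1 (mod 4), so quadratic reciprocity gives (5 / 79) = (79 / 5). Reduce: 79 ≡ 4 (mod 5). Now have (4 / 5).
Factor out 2: 4 = 2^2. Since 5 ≡ 5 (mod 8), (2 / 5) = -1, and (2 / 5)^2 = +1. Now have (1 / 5).
(1 / 5) = 1. Collecting the sign factors: 1.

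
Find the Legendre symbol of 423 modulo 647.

(423 / 647)
  = -(647 / 423)    [QR: both ≡ 3 mod 4, sign flips]
  = -(224 / 423)    [647 ≡ 224 mod 423]
  = -(7 / 423)    [423 ≡ 7 mod 8 ⇒ (2 / 423)^5 = +1]
  = (423 / 7)    [QR: both ≡ 3 mod 4, sign flips]
  = (3 / 7)    [423 ≡ 3 mod 7]
  = -(7 / 3)    [QR: both ≡ 3 mod 4, sign flips]
  = -(1 / 3)    [7 ≡ 1 mod 3]
  = -1    [(1 / 3) = 1]

-1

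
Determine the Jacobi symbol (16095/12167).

1

(16095/12167)
  = (3928/12167)    [16095 ≡ 3928 mod 12167]
  = (491/12167)    [12167 ≡ 7 mod 8 ⇒ (2/12167)^3 = +1]
  = -(12167/491)    [QR: both ≡ 3 mod 4, sign flips]
  = -(383/491)    [12167 ≡ 383 mod 491]
  = (491/383)    [QR: both ≡ 3 mod 4, sign flips]
  = (108/383)    [491 ≡ 108 mod 383]
  = (27/383)    [383 ≡ 7 mod 8 ⇒ (2/383)^2 = +1]
  = -(383/27)    [QR: both ≡ 3 mod 4, sign flips]
  = -(5/27)    [383 ≡ 5 mod 27]
  = -(27/5)    [QR: 5 ≡ 1 mod 4, sign kept]
  = -(2/5)    [27 ≡ 2 mod 5]
  = (1/5)    [5 ≡ 5 mod 8 ⇒ (2/5) = -1]
  = 1    [(1/5) = 1]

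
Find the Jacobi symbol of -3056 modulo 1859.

Pull out -1: (-3056/1859) = (-1/1859)·(3056/1859). Since 1859 ≡ 3 (mod 4), (-1/1859) = -1. Now have -(3056/1859).
Reduce the numerator: 3056 ≡ 1197 (mod 1859), so (3056/1859) = (1197/1859).
1197 ≡ 1 (mod 4), so quadratic reciprocity gives (1197/1859) = (1859/1197). Reduce: 1859 ≡ 662 (mod 1197). Now have -(662/1197).
Factor out 2: 662 = 2·331. Since 1197 ≡ 5 (mod 8), (2/1197) = -1. Now have (331/1197).
1197 ≡ 1 (mod 4), so quadratic reciprocity gives (331/1197) = (1197/331). Reduce: 1197 ≡ 204 (mod 331). Now have (204/331).
Factor out 2: 204 = 2^2·51. Since 331 ≡ 3 (mod 8), (2/331) = -1, and (2/331)^2 = +1. Now have (51/331).
Both 51 ≡ 3 and 331 ≡ 3 (mod 4), so reciprocity gives (51/331) = -(331/51). Reduce: 331 ≡ 25 (mod 51). Now have -(25/51).
25 ≡ 1 (mod 4), so quadratic reciprocity gives (25/51) = (51/25). Reduce: 51 ≡ 1 (mod 25). Now have -(1/25).
(1/25) = 1. Collecting the sign factors: -1.

-1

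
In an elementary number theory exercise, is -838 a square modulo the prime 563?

Pull out -1: (-838/563) = (-1/563)·(838/563). Since 563 ≡ 3 (mod 4), (-1/563) = -1. Now have -(838/563).
Reduce the numerator: 838 ≡ 275 (mod 563), so (838/563) = (275/563).
Both 275 ≡ 3 and 563 ≡ 3 (mod 4), so reciprocity gives (275/563) = -(563/275). Reduce: 563 ≡ 13 (mod 275). Now have (13/275).
13 ≡ 1 (mod 4), so quadratic reciprocity gives (13/275) = (275/13). Reduce: 275 ≡ 2 (mod 13). Now have (2/13).
Factor out 2: 2 = 2. Since 13 ≡ 5 (mod 8), (2/13) = -1. Now have -(1/13).
(1/13) = 1. Collecting the sign factors: -1.
(-838/563) = -1, and 563 is prime, so -838 is not a quadratic residue mod 563.

no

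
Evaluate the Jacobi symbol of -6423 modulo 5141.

-1

Reduce the numerator: -6423 ≡ 3859 (mod 5141), so (-6423|5141) = (3859|5141).
5141 ≡ 1 (mod 4), so quadratic reciprocity gives (3859|5141) = (5141|3859). Reduce: 5141 ≡ 1282 (mod 3859). Now have (1282|3859).
Factor out 2: 1282 = 2·641. Since 3859 ≡ 3 (mod 8), (2|3859) = -1. Now have -(641|3859).
641 ≡ 1 (mod 4), so quadratic reciprocity gives (641|3859) = (3859|641). Reduce: 3859 ≡ 13 (mod 641). Now have -(13|641).
13 ≡ 1 (mod 4), so quadratic reciprocity gives (13|641) = (641|13). Reduce: 641 ≡ 4 (mod 13). Now have -(4|13).
Factor out 2: 4 = 2^2. Since 13 ≡ 5 (mod 8), (2|13) = -1, and (2|13)^2 = +1. Now have -(1|13).
(1|13) = 1. Collecting the sign factors: -1.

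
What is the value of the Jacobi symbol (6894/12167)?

(6894/12167)
  = (3447/12167)    [12167 ≡ 7 mod 8 ⇒ (2/12167) = +1]
  = -(12167/3447)    [QR: both ≡ 3 mod 4, sign flips]
  = -(1826/3447)    [12167 ≡ 1826 mod 3447]
  = -(913/3447)    [3447 ≡ 7 mod 8 ⇒ (2/3447) = +1]
  = -(3447/913)    [QR: 913 ≡ 1 mod 4, sign kept]
  = -(708/913)    [3447 ≡ 708 mod 913]
  = -(177/913)    [913 ≡ 1 mod 8 ⇒ (2/913)^2 = +1]
  = -(913/177)    [QR: 177 ≡ 1 mod 4, sign kept]
  = -(28/177)    [913 ≡ 28 mod 177]
  = -(7/177)    [177 ≡ 1 mod 8 ⇒ (2/177)^2 = +1]
  = -(177/7)    [QR: 177 ≡ 1 mod 4, sign kept]
  = -(2/7)    [177 ≡ 2 mod 7]
  = -(1/7)    [7 ≡ 7 mod 8 ⇒ (2/7) = +1]
  = -1    [(1/7) = 1]

-1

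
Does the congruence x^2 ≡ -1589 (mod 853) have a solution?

no

Reduce the numerator: -1589 ≡ 117 (mod 853), so (-1589/853) = (117/853).
117 ≡ 1 (mod 4), so quadratic reciprocity gives (117/853) = (853/117). Reduce: 853 ≡ 34 (mod 117). Now have (34/117).
Factor out 2: 34 = 2·17. Since 117 ≡ 5 (mod 8), (2/117) = -1. Now have -(17/117).
17 ≡ 1 (mod 4), so quadratic reciprocity gives (17/117) = (117/17). Reduce: 117 ≡ 15 (mod 17). Now have -(15/17).
17 ≡ 1 (mod 4), so quadratic reciprocity gives (15/17) = (17/15). Reduce: 17 ≡ 2 (mod 15). Now have -(2/15).
Factor out 2: 2 = 2. Since 15 ≡ 7 (mod 8), (2/15) = +1. Now have -(1/15).
(1/15) = 1. Collecting the sign factors: -1.
The Legendre symbol is -1, so x^2 ≡ -1589 (mod 853) has no solution.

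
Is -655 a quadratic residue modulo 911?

yes

Reduce the numerator: -655 ≡ 256 (mod 911), so (-655/911) = (256/911).
Factor out 2: 256 = 2^8. Since 911 ≡ 7 (mod 8), (2/911) = +1, and (2/911)^8 = +1. Now have (1/911).
(1/911) = 1. Collecting the sign factors: 1.
(-655/911) = 1, and 911 is prime, so -655 is a quadratic residue mod 911.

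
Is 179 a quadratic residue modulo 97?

(179|97)
  = (82|97)    [179 ≡ 82 mod 97]
  = (41|97)    [97 ≡ 1 mod 8 ⇒ (2|97) = +1]
  = (97|41)    [QR: 41 ≡ 1 mod 4, sign kept]
  = (15|41)    [97 ≡ 15 mod 41]
  = (41|15)    [QR: 41 ≡ 1 mod 4, sign kept]
  = (11|15)    [41 ≡ 11 mod 15]
  = -(15|11)    [QR: both ≡ 3 mod 4, sign flips]
  = -(4|11)    [15 ≡ 4 mod 11]
  = -(1|11)    [11 ≡ 3 mod 8 ⇒ (2|11)^2 = +1]
  = -1    [(1|11) = 1]
(179|97) = -1, and 97 is prime, so 179 is not a quadratic residue mod 97.

no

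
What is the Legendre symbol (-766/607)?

Reduce the numerator: -766 ≡ 448 (mod 607), so (-766/607) = (448/607).
Factor out 2: 448 = 2^6·7. Since 607 ≡ 7 (mod 8), (2/607) = +1, and (2/607)^6 = +1. Now have (7/607).
Both 7 ≡ 3 and 607 ≡ 3 (mod 4), so reciprocity gives (7/607) = -(607/7). Reduce: 607 ≡ 5 (mod 7). Now have -(5/7).
5 ≡ 1 (mod 4), so quadratic reciprocity gives (5/7) = (7/5). Reduce: 7 ≡ 2 (mod 5). Now have -(2/5).
Factor out 2: 2 = 2. Since 5 ≡ 5 (mod 8), (2/5) = -1. Now have (1/5).
(1/5) = 1. Collecting the sign factors: 1.

1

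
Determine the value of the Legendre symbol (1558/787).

(1558/787)
  = (771/787)    [1558 ≡ 771 mod 787]
  = -(787/771)    [QR: both ≡ 3 mod 4, sign flips]
  = -(16/771)    [787 ≡ 16 mod 771]
  = -(1/771)    [771 ≡ 3 mod 8 ⇒ (2/771)^4 = +1]
  = -1    [(1/771) = 1]

-1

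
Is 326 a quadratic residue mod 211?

(326/211)
  = (115/211)    [326 ≡ 115 mod 211]
  = -(211/115)    [QR: both ≡ 3 mod 4, sign flips]
  = -(96/115)    [211 ≡ 96 mod 115]
  = (3/115)    [115 ≡ 3 mod 8 ⇒ (2/115)^5 = -1]
  = -(115/3)    [QR: both ≡ 3 mod 4, sign flips]
  = -(1/3)    [115 ≡ 1 mod 3]
  = -1    [(1/3) = 1]
The Legendre symbol is -1, so x^2 ≡ 326 (mod 211) has no solution.

no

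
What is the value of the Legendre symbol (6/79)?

-1

Factor out 2: 6 = 2·3. Since 79 ≡ 7 (mod 8), (2/79) = +1. Now have (3/79).
Both 3 ≡ 3 and 79 ≡ 3 (mod 4), so reciprocity gives (3/79) = -(79/3). Reduce: 79 ≡ 1 (mod 3). Now have -(1/3).
(1/3) = 1. Collecting the sign factors: -1.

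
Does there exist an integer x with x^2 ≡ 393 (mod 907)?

393 ≡ 1 (mod 4), so quadratic reciprocity gives (393|907) = (907|393). Reduce: 907 ≡ 121 (mod 393). Now have (121|393).
121 ≡ 1 (mod 4), so quadratic reciprocity gives (121|393) = (393|121). Reduce: 393 ≡ 30 (mod 121). Now have (30|121).
Factor out 2: 30 = 2·15. Since 121 ≡ 1 (mod 8), (2|121) = +1. Now have (15|121).
121 ≡ 1 (mod 4), so quadratic reciprocity gives (15|121) = (121|15). Reduce: 121 ≡ 1 (mod 15). Now have (1|15).
(1|15) = 1. Collecting the sign factors: 1.
The Legendre symbol is 1, so x^2 ≡ 393 (mod 907) has solution.

yes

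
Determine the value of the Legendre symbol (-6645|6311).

(-6645|6311)
  = -(6645|6311)    [6311 ≡ 3 mod 4 ⇒ (-1|6311) = -1]
  = -(334|6311)    [6645 ≡ 334 mod 6311]
  = -(167|6311)    [6311 ≡ 7 mod 8 ⇒ (2|6311) = +1]
  = (6311|167)    [QR: both ≡ 3 mod 4, sign flips]
  = (132|167)    [6311 ≡ 132 mod 167]
  = (33|167)    [167 ≡ 7 mod 8 ⇒ (2|167)^2 = +1]
  = (167|33)    [QR: 33 ≡ 1 mod 4, sign kept]
  = (2|33)    [167 ≡ 2 mod 33]
  = (1|33)    [33 ≡ 1 mod 8 ⇒ (2|33) = +1]
  = 1    [(1|33) = 1]

1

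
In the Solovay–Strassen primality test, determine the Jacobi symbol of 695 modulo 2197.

-1

2197 ≡ 1 (mod 4), so quadratic reciprocity gives (695|2197) = (2197|695). Reduce: 2197 ≡ 112 (mod 695). Now have (112|695).
Factor out 2: 112 = 2^4·7. Since 695 ≡ 7 (mod 8), (2|695) = +1, and (2|695)^4 = +1. Now have (7|695).
Both 7 ≡ 3 and 695 ≡ 3 (mod 4), so reciprocity gives (7|695) = -(695|7). Reduce: 695 ≡ 2 (mod 7). Now have -(2|7).
Factor out 2: 2 = 2. Since 7 ≡ 7 (mod 8), (2|7) = +1. Now have -(1|7).
(1|7) = 1. Collecting the sign factors: -1.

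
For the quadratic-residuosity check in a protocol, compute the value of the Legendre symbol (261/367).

(261/367)
  = (367/261)    [QR: 261 ≡ 1 mod 4, sign kept]
  = (106/261)    [367 ≡ 106 mod 261]
  = -(53/261)    [261 ≡ 5 mod 8 ⇒ (2/261) = -1]
  = -(261/53)    [QR: 53 ≡ 1 mod 4, sign kept]
  = -(49/53)    [261 ≡ 49 mod 53]
  = -(53/49)    [QR: 49 ≡ 1 mod 4, sign kept]
  = -(4/49)    [53 ≡ 4 mod 49]
  = -(1/49)    [49 ≡ 1 mod 8 ⇒ (2/49)^2 = +1]
  = -1    [(1/49) = 1]

-1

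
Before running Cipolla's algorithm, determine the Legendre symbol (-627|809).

Reduce the numerator: -627 ≡ 182 (mod 809), so (-627|809) = (182|809).
Factor out 2: 182 = 2·91. Since 809 ≡ 1 (mod 8), (2|809) = +1. Now have (91|809).
809 ≡ 1 (mod 4), so quadratic reciprocity gives (91|809) = (809|91). Reduce: 809 ≡ 81 (mod 91). Now have (81|91).
81 ≡ 1 (mod 4), so quadratic reciprocity gives (81|91) = (91|81). Reduce: 91 ≡ 10 (mod 81). Now have (10|81).
Factor out 2: 10 = 2·5. Since 81 ≡ 1 (mod 8), (2|81) = +1. Now have (5|81).
5 ≡ 1 (mod 4), so quadratic reciprocity gives (5|81) = (81|5). Reduce: 81 ≡ 1 (mod 5). Now have (1|5).
(1|5) = 1. Collecting the sign factors: 1.

1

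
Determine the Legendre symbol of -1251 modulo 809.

Reduce the numerator: -1251 ≡ 367 (mod 809), so (-1251 / 809) = (367 / 809).
809 ≡ 1 (mod 4), so quadratic reciprocity gives (367 / 809) = (809 / 367). Reduce: 809 ≡ 75 (mod 367). Now have (75 / 367).
Both 75 ≡ 3 and 367 ≡ 3 (mod 4), so reciprocity gives (75 / 367) = -(367 / 75). Reduce: 367 ≡ 67 (mod 75). Now have -(67 / 75).
Both 67 ≡ 3 and 75 ≡ 3 (mod 4), so reciprocity gives (67 / 75) = -(75 / 67). Reduce: 75 ≡ 8 (mod 67). Now have (8 / 67).
Factor out 2: 8 = 2^3. Since 67 ≡ 3 (mod 8), (2 / 67) = -1, and (2 / 67)^3 = -1. Now have -(1 / 67).
(1 / 67) = 1. Collecting the sign factors: -1.

-1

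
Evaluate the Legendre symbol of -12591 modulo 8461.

Reduce the numerator: -12591 ≡ 4331 (mod 8461), so (-12591 / 8461) = (4331 / 8461).
8461 ≡ 1 (mod 4), so quadratic reciprocity gives (4331 / 8461) = (8461 / 4331). Reduce: 8461 ≡ 4130 (mod 4331). Now have (4130 / 4331).
Factor out 2: 4130 = 2·2065. Since 4331 ≡ 3 (mod 8), (2 / 4331) = -1. Now have -(2065 / 4331).
2065 ≡ 1 (mod 4), so quadratic reciprocity gives (2065 / 4331) = (4331 / 2065). Reduce: 4331 ≡ 201 (mod 2065). Now have -(201 / 2065).
201 ≡ 1 (mod 4), so quadratic reciprocity gives (201 / 2065) = (2065 / 201). Reduce: 2065 ≡ 55 (mod 201). Now have -(55 / 201).
201 ≡ 1 (mod 4), so quadratic reciprocity gives (55 / 201) = (201 / 55). Reduce: 201 ≡ 36 (mod 55). Now have -(36 / 55).
Factor out 2: 36 = 2^2·9. Since 55 ≡ 7 (mod 8), (2 / 55) = +1, and (2 / 55)^2 = +1. Now have -(9 / 55).
9 ≡ 1 (mod 4), so quadratic reciprocity gives (9 / 55) = (55 / 9). Reduce: 55 ≡ 1 (mod 9). Now have -(1 / 9).
(1 / 9) = 1. Collecting the sign factors: -1.

-1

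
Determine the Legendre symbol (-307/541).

1

(-307/541)
  = (234/541)    [-307 ≡ 234 mod 541]
  = -(117/541)    [541 ≡ 5 mod 8 ⇒ (2/541) = -1]
  = -(541/117)    [QR: 117 ≡ 1 mod 4, sign kept]
  = -(73/117)    [541 ≡ 73 mod 117]
  = -(117/73)    [QR: 73 ≡ 1 mod 4, sign kept]
  = -(44/73)    [117 ≡ 44 mod 73]
  = -(11/73)    [73 ≡ 1 mod 8 ⇒ (2/73)^2 = +1]
  = -(73/11)    [QR: 73 ≡ 1 mod 4, sign kept]
  = -(7/11)    [73 ≡ 7 mod 11]
  = (11/7)    [QR: both ≡ 3 mod 4, sign flips]
  = (4/7)    [11 ≡ 4 mod 7]
  = (1/7)    [7 ≡ 7 mod 8 ⇒ (2/7)^2 = +1]
  = 1    [(1/7) = 1]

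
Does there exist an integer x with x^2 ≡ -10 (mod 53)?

(-10/53)
  = (43/53)    [-10 ≡ 43 mod 53]
  = (53/43)    [QR: 53 ≡ 1 mod 4, sign kept]
  = (10/43)    [53 ≡ 10 mod 43]
  = -(5/43)    [43 ≡ 3 mod 8 ⇒ (2/43) = -1]
  = -(43/5)    [QR: 5 ≡ 1 mod 4, sign kept]
  = -(3/5)    [43 ≡ 3 mod 5]
  = -(5/3)    [QR: 5 ≡ 1 mod 4, sign kept]
  = -(2/3)    [5 ≡ 2 mod 3]
  = (1/3)    [3 ≡ 3 mod 8 ⇒ (2/3) = -1]
  = 1    [(1/3) = 1]
The Legendre symbol is 1, so x^2 ≡ -10 (mod 53) has solution.

yes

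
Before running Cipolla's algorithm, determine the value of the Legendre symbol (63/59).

Reduce the numerator: 63 ≡ 4 (mod 59), so (63/59) = (4/59).
Factor out 2: 4 = 2^2. Since 59 ≡ 3 (mod 8), (2/59) = -1, and (2/59)^2 = +1. Now have (1/59).
(1/59) = 1. Collecting the sign factors: 1.

1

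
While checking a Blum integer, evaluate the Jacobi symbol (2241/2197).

Reduce the numerator: 2241 ≡ 44 (mod 2197), so (2241/2197) = (44/2197).
Factor out 2: 44 = 2^2·11. Since 2197 ≡ 5 (mod 8), (2/2197) = -1, and (2/2197)^2 = +1. Now have (11/2197).
2197 ≡ 1 (mod 4), so quadratic reciprocity gives (11/2197) = (2197/11). Reduce: 2197 ≡ 8 (mod 11). Now have (8/11).
Factor out 2: 8 = 2^3. Since 11 ≡ 3 (mod 8), (2/11) = -1, and (2/11)^3 = -1. Now have -(1/11).
(1/11) = 1. Collecting the sign factors: -1.

-1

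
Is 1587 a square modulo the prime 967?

(1587/967)
  = (620/967)    [1587 ≡ 620 mod 967]
  = (155/967)    [967 ≡ 7 mod 8 ⇒ (2/967)^2 = +1]
  = -(967/155)    [QR: both ≡ 3 mod 4, sign flips]
  = -(37/155)    [967 ≡ 37 mod 155]
  = -(155/37)    [QR: 37 ≡ 1 mod 4, sign kept]
  = -(7/37)    [155 ≡ 7 mod 37]
  = -(37/7)    [QR: 37 ≡ 1 mod 4, sign kept]
  = -(2/7)    [37 ≡ 2 mod 7]
  = -(1/7)    [7 ≡ 7 mod 8 ⇒ (2/7) = +1]
  = -1    [(1/7) = 1]
(1587/967) = -1, and 967 is prime, so 1587 is not a quadratic residue mod 967.

no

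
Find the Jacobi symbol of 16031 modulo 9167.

1

Reduce the numerator: 16031 ≡ 6864 (mod 9167), so (16031/9167) = (6864/9167).
Factor out 2: 6864 = 2^4·429. Since 9167 ≡ 7 (mod 8), (2/9167) = +1, and (2/9167)^4 = +1. Now have (429/9167).
429 ≡ 1 (mod 4), so quadratic reciprocity gives (429/9167) = (9167/429). Reduce: 9167 ≡ 158 (mod 429). Now have (158/429).
Factor out 2: 158 = 2·79. Since 429 ≡ 5 (mod 8), (2/429) = -1. Now have -(79/429).
429 ≡ 1 (mod 4), so quadratic reciprocity gives (79/429) = (429/79). Reduce: 429 ≡ 34 (mod 79). Now have -(34/79).
Factor out 2: 34 = 2·17. Since 79 ≡ 7 (mod 8), (2/79) = +1. Now have -(17/79).
17 ≡ 1 (mod 4), so quadratic reciprocity gives (17/79) = (79/17). Reduce: 79 ≡ 11 (mod 17). Now have -(11/17).
17 ≡ 1 (mod 4), so quadratic reciprocity gives (11/17) = (17/11). Reduce: 17 ≡ 6 (mod 11). Now have -(6/11).
Factor out 2: 6 = 2·3. Since 11 ≡ 3 (mod 8), (2/11) = -1. Now have (3/11).
Both 3 ≡ 3 and 11 ≡ 3 (mod 4), so reciprocity gives (3/11) = -(11/3). Reduce: 11 ≡ 2 (mod 3). Now have -(2/3).
Factor out 2: 2 = 2. Since 3 ≡ 3 (mod 8), (2/3) = -1. Now have (1/3).
(1/3) = 1. Collecting the sign factors: 1.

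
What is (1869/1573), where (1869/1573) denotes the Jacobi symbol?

1

(1869/1573)
  = (296/1573)    [1869 ≡ 296 mod 1573]
  = -(37/1573)    [1573 ≡ 5 mod 8 ⇒ (2/1573)^3 = -1]
  = -(1573/37)    [QR: 37 ≡ 1 mod 4, sign kept]
  = -(19/37)    [1573 ≡ 19 mod 37]
  = -(37/19)    [QR: 37 ≡ 1 mod 4, sign kept]
  = -(18/19)    [37 ≡ 18 mod 19]
  = (9/19)    [19 ≡ 3 mod 8 ⇒ (2/19) = -1]
  = (19/9)    [QR: 9 ≡ 1 mod 4, sign kept]
  = (1/9)    [19 ≡ 1 mod 9]
  = 1    [(1/9) = 1]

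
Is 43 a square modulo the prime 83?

(43/83)
  = -(83/43)    [QR: both ≡ 3 mod 4, sign flips]
  = -(40/43)    [83 ≡ 40 mod 43]
  = (5/43)    [43 ≡ 3 mod 8 ⇒ (2/43)^3 = -1]
  = (43/5)    [QR: 5 ≡ 1 mod 4, sign kept]
  = (3/5)    [43 ≡ 3 mod 5]
  = (5/3)    [QR: 5 ≡ 1 mod 4, sign kept]
  = (2/3)    [5 ≡ 2 mod 3]
  = -(1/3)    [3 ≡ 3 mod 8 ⇒ (2/3) = -1]
  = -1    [(1/3) = 1]
The Legendre symbol is -1, so x^2 ≡ 43 (mod 83) has no solution.

no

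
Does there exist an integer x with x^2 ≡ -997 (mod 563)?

Reduce the numerator: -997 ≡ 129 (mod 563), so (-997/563) = (129/563).
129 ≡ 1 (mod 4), so quadratic reciprocity gives (129/563) = (563/129). Reduce: 563 ≡ 47 (mod 129). Now have (47/129).
129 ≡ 1 (mod 4), so quadratic reciprocity gives (47/129) = (129/47). Reduce: 129 ≡ 35 (mod 47). Now have (35/47).
Both 35 ≡ 3 and 47 ≡ 3 (mod 4), so reciprocity gives (35/47) = -(47/35). Reduce: 47 ≡ 12 (mod 35). Now have -(12/35).
Factor out 2: 12 = 2^2·3. Since 35 ≡ 3 (mod 8), (2/35) = -1, and (2/35)^2 = +1. Now have -(3/35).
Both 3 ≡ 3 and 35 ≡ 3 (mod 4), so reciprocity gives (3/35) = -(35/3). Reduce: 35 ≡ 2 (mod 3). Now have (2/3).
Factor out 2: 2 = 2. Since 3 ≡ 3 (mod 8), (2/3) = -1. Now have -(1/3).
(1/3) = 1. Collecting the sign factors: -1.
(-997/563) = -1, and 563 is prime, so -997 is not a quadratic residue mod 563.

no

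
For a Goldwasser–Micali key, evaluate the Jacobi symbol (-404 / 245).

1

Reduce the numerator: -404 ≡ 86 (mod 245), so (-404 / 245) = (86 / 245).
Factor out 2: 86 = 2·43. Since 245 ≡ 5 (mod 8), (2 / 245) = -1. Now have -(43 / 245).
245 ≡ 1 (mod 4), so quadratic reciprocity gives (43 / 245) = (245 / 43). Reduce: 245 ≡ 30 (mod 43). Now have -(30 / 43).
Factor out 2: 30 = 2·15. Since 43 ≡ 3 (mod 8), (2 / 43) = -1. Now have (15 / 43).
Both 15 ≡ 3 and 43 ≡ 3 (mod 4), so reciprocity gives (15 / 43) = -(43 / 15). Reduce: 43 ≡ 13 (mod 15). Now have -(13 / 15).
13 ≡ 1 (mod 4), so quadratic reciprocity gives (13 / 15) = (15 / 13). Reduce: 15 ≡ 2 (mod 13). Now have -(2 / 13).
Factor out 2: 2 = 2. Since 13 ≡ 5 (mod 8), (2 / 13) = -1. Now have (1 / 13).
(1 / 13) = 1. Collecting the sign factors: 1.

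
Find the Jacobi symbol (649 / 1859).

0

(649 / 1859)
  = (1859 / 649)    [QR: 649 ≡ 1 mod 4, sign kept]
  = (561 / 649)    [1859 ≡ 561 mod 649]
  = (649 / 561)    [QR: 561 ≡ 1 mod 4, sign kept]
  = (88 / 561)    [649 ≡ 88 mod 561]
  = (11 / 561)    [561 ≡ 1 mod 8 ⇒ (2 / 561)^3 = +1]
  = (561 / 11)    [QR: 561 ≡ 1 mod 4, sign kept]
  = (0 / 11)    [561 ≡ 0 mod 11]
  = 0    [numerator 0, gcd > 1]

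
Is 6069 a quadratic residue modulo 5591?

(6069/5591)
  = (478/5591)    [6069 ≡ 478 mod 5591]
  = (239/5591)    [5591 ≡ 7 mod 8 ⇒ (2/5591) = +1]
  = -(5591/239)    [QR: both ≡ 3 mod 4, sign flips]
  = -(94/239)    [5591 ≡ 94 mod 239]
  = -(47/239)    [239 ≡ 7 mod 8 ⇒ (2/239) = +1]
  = (239/47)    [QR: both ≡ 3 mod 4, sign flips]
  = (4/47)    [239 ≡ 4 mod 47]
  = (1/47)    [47 ≡ 7 mod 8 ⇒ (2/47)^2 = +1]
  = 1    [(1/47) = 1]
The Legendre symbol is 1, so x^2 ≡ 6069 (mod 5591) has solution.

yes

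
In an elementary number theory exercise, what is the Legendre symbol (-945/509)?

1

(-945/509)
  = (945/509)    [509 ≡ 1 mod 4 ⇒ (-1/509) = +1]
  = (436/509)    [945 ≡ 436 mod 509]
  = (109/509)    [509 ≡ 5 mod 8 ⇒ (2/509)^2 = +1]
  = (509/109)    [QR: 109 ≡ 1 mod 4, sign kept]
  = (73/109)    [509 ≡ 73 mod 109]
  = (109/73)    [QR: 73 ≡ 1 mod 4, sign kept]
  = (36/73)    [109 ≡ 36 mod 73]
  = (9/73)    [73 ≡ 1 mod 8 ⇒ (2/73)^2 = +1]
  = (73/9)    [QR: 9 ≡ 1 mod 4, sign kept]
  = (1/9)    [73 ≡ 1 mod 9]
  = 1    [(1/9) = 1]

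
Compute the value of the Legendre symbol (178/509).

-1

(178/509)
  = -(89/509)    [509 ≡ 5 mod 8 ⇒ (2/509) = -1]
  = -(509/89)    [QR: 89 ≡ 1 mod 4, sign kept]
  = -(64/89)    [509 ≡ 64 mod 89]
  = -(1/89)    [89 ≡ 1 mod 8 ⇒ (2/89)^6 = +1]
  = -1    [(1/89) = 1]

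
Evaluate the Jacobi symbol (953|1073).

1

(953|1073)
  = (1073|953)    [QR: 953 ≡ 1 mod 4, sign kept]
  = (120|953)    [1073 ≡ 120 mod 953]
  = (15|953)    [953 ≡ 1 mod 8 ⇒ (2|953)^3 = +1]
  = (953|15)    [QR: 953 ≡ 1 mod 4, sign kept]
  = (8|15)    [953 ≡ 8 mod 15]
  = (1|15)    [15 ≡ 7 mod 8 ⇒ (2|15)^3 = +1]
  = 1    [(1|15) = 1]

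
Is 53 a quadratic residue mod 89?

(53/89)
  = (89/53)    [QR: 53 ≡ 1 mod 4, sign kept]
  = (36/53)    [89 ≡ 36 mod 53]
  = (9/53)    [53 ≡ 5 mod 8 ⇒ (2/53)^2 = +1]
  = (53/9)    [QR: 9 ≡ 1 mod 4, sign kept]
  = (8/9)    [53 ≡ 8 mod 9]
  = (1/9)    [9 ≡ 1 mod 8 ⇒ (2/9)^3 = +1]
  = 1    [(1/9) = 1]
(53/89) = 1, and 89 is prime, so 53 is a quadratic residue mod 89.

yes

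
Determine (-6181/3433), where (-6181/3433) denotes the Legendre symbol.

-1

(-6181/3433)
  = (6181/3433)    [3433 ≡ 1 mod 4 ⇒ (-1/3433) = +1]
  = (2748/3433)    [6181 ≡ 2748 mod 3433]
  = (687/3433)    [3433 ≡ 1 mod 8 ⇒ (2/3433)^2 = +1]
  = (3433/687)    [QR: 3433 ≡ 1 mod 4, sign kept]
  = (685/687)    [3433 ≡ 685 mod 687]
  = (687/685)    [QR: 685 ≡ 1 mod 4, sign kept]
  = (2/685)    [687 ≡ 2 mod 685]
  = -(1/685)    [685 ≡ 5 mod 8 ⇒ (2/685) = -1]
  = -1    [(1/685) = 1]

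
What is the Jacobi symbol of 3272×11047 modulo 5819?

By multiplicativity, (3272·11047/5819) = (3272/5819)·(11047/5819).
First factor (3272/5819):
(3272/5819)
  = -(409/5819)    [5819 ≡ 3 mod 8 ⇒ (2/5819)^3 = -1]
  = -(5819/409)    [QR: 409 ≡ 1 mod 4, sign kept]
  = -(93/409)    [5819 ≡ 93 mod 409]
  = -(409/93)    [QR: 93 ≡ 1 mod 4, sign kept]
  = -(37/93)    [409 ≡ 37 mod 93]
  = -(93/37)    [QR: 37 ≡ 1 mod 4, sign kept]
  = -(19/37)    [93 ≡ 19 mod 37]
  = -(37/19)    [QR: 37 ≡ 1 mod 4, sign kept]
  = -(18/19)    [37 ≡ 18 mod 19]
  = (9/19)    [19 ≡ 3 mod 8 ⇒ (2/19) = -1]
  = (19/9)    [QR: 9 ≡ 1 mod 4, sign kept]
  = (1/9)    [19 ≡ 1 mod 9]
  = 1    [(1/9) = 1]
Second factor (11047/5819):
(11047/5819)
  = (5228/5819)    [11047 ≡ 5228 mod 5819]
  = (1307/5819)    [5819 ≡ 3 mod 8 ⇒ (2/5819)^2 = +1]
  = -(5819/1307)    [QR: both ≡ 3 mod 4, sign flips]
  = -(591/1307)    [5819 ≡ 591 mod 1307]
  = (1307/591)    [QR: both ≡ 3 mod 4, sign flips]
  = (125/591)    [1307 ≡ 125 mod 591]
  = (591/125)    [QR: 125 ≡ 1 mod 4, sign kept]
  = (91/125)    [591 ≡ 91 mod 125]
  = (125/91)    [QR: 125 ≡ 1 mod 4, sign kept]
  = (34/91)    [125 ≡ 34 mod 91]
  = -(17/91)    [91 ≡ 3 mod 8 ⇒ (2/91) = -1]
  = -(91/17)    [QR: 17 ≡ 1 mod 4, sign kept]
  = -(6/17)    [91 ≡ 6 mod 17]
  = -(3/17)    [17 ≡ 1 mod 8 ⇒ (2/17) = +1]
  = -(17/3)    [QR: 17 ≡ 1 mod 4, sign kept]
  = -(2/3)    [17 ≡ 2 mod 3]
  = (1/3)    [3 ≡ 3 mod 8 ⇒ (2/3) = -1]
  = 1    [(1/3) = 1]
Product: (1)·(1) = 1.

1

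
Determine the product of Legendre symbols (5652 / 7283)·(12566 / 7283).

-1

By multiplicativity, (5652·12566 / 7283) = (5652 / 7283)·(12566 / 7283).
First factor (5652 / 7283):
(5652 / 7283)
  = (1413 / 7283)    [7283 ≡ 3 mod 8 ⇒ (2 / 7283)^2 = +1]
  = (7283 / 1413)    [QR: 1413 ≡ 1 mod 4, sign kept]
  = (218 / 1413)    [7283 ≡ 218 mod 1413]
  = -(109 / 1413)    [1413 ≡ 5 mod 8 ⇒ (2 / 1413) = -1]
  = -(1413 / 109)    [QR: 109 ≡ 1 mod 4, sign kept]
  = -(105 / 109)    [1413 ≡ 105 mod 109]
  = -(109 / 105)    [QR: 105 ≡ 1 mod 4, sign kept]
  = -(4 / 105)    [109 ≡ 4 mod 105]
  = -(1 / 105)    [105 ≡ 1 mod 8 ⇒ (2 / 105)^2 = +1]
  = -1    [(1 / 105) = 1]
Second factor (12566 / 7283):
(12566 / 7283)
  = (5283 / 7283)    [12566 ≡ 5283 mod 7283]
  = -(7283 / 5283)    [QR: both ≡ 3 mod 4, sign flips]
  = -(2000 / 5283)    [7283 ≡ 2000 mod 5283]
  = -(125 / 5283)    [5283 ≡ 3 mod 8 ⇒ (2 / 5283)^4 = +1]
  = -(5283 / 125)    [QR: 125 ≡ 1 mod 4, sign kept]
  = -(33 / 125)    [5283 ≡ 33 mod 125]
  = -(125 / 33)    [QR: 33 ≡ 1 mod 4, sign kept]
  = -(26 / 33)    [125 ≡ 26 mod 33]
  = -(13 / 33)    [33 ≡ 1 mod 8 ⇒ (2 / 33) = +1]
  = -(33 / 13)    [QR: 13 ≡ 1 mod 4, sign kept]
  = -(7 / 13)    [33 ≡ 7 mod 13]
  = -(13 / 7)    [QR: 13 ≡ 1 mod 4, sign kept]
  = -(6 / 7)    [13 ≡ 6 mod 7]
  = -(3 / 7)    [7 ≡ 7 mod 8 ⇒ (2 / 7) = +1]
  = (7 / 3)    [QR: both ≡ 3 mod 4, sign flips]
  = (1 / 3)    [7 ≡ 1 mod 3]
  = 1    [(1 / 3) = 1]
Product: (-1)·(1) = -1.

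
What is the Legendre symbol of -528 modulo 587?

Reduce the numerator: -528 ≡ 59 (mod 587), so (-528/587) = (59/587).
Both 59 ≡ 3 and 587 ≡ 3 (mod 4), so reciprocity gives (59/587) = -(587/59). Reduce: 587 ≡ 56 (mod 59). Now have -(56/59).
Factor out 2: 56 = 2^3·7. Since 59 ≡ 3 (mod 8), (2/59) = -1, and (2/59)^3 = -1. Now have (7/59).
Both 7 ≡ 3 and 59 ≡ 3 (mod 4), so reciprocity gives (7/59) = -(59/7). Reduce: 59 ≡ 3 (mod 7). Now have -(3/7).
Both 3 ≡ 3 and 7 ≡ 3 (mod 4), so reciprocity gives (3/7) = -(7/3). Reduce: 7 ≡ 1 (mod 3). Now have (1/3).
(1/3) = 1. Collecting the sign factors: 1.

1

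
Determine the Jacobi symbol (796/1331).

Factor out 2: 796 = 2^2·199. Since 1331 ≡ 3 (mod 8), (2/1331) = -1, and (2/1331)^2 = +1. Now have (199/1331).
Both 199 ≡ 3 and 1331 ≡ 3 (mod 4), so reciprocity gives (199/1331) = -(1331/199). Reduce: 1331 ≡ 137 (mod 199). Now have -(137/199).
137 ≡ 1 (mod 4), so quadratic reciprocity gives (137/199) = (199/137). Reduce: 199 ≡ 62 (mod 137). Now have -(62/137).
Factor out 2: 62 = 2·31. Since 137 ≡ 1 (mod 8), (2/137) = +1. Now have -(31/137).
137 ≡ 1 (mod 4), so quadratic reciprocity gives (31/137) = (137/31). Reduce: 137 ≡ 13 (mod 31). Now have -(13/31).
13 ≡ 1 (mod 4), so quadratic reciprocity gives (13/31) = (31/13). Reduce: 31 ≡ 5 (mod 13). Now have -(5/13).
5 ≡ 1 (mod 4), so quadratic reciprocity gives (5/13) = (13/5). Reduce: 13 ≡ 3 (mod 5). Now have -(3/5).
5 ≡ 1 (mod 4), so quadratic reciprocity gives (3/5) = (5/3). Reduce: 5 ≡ 2 (mod 3). Now have -(2/3).
Factor out 2: 2 = 2. Since 3 ≡ 3 (mod 8), (2/3) = -1. Now have (1/3).
(1/3) = 1. Collecting the sign factors: 1.

1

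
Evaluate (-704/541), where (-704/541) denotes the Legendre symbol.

(-704/541)
  = (378/541)    [-704 ≡ 378 mod 541]
  = -(189/541)    [541 ≡ 5 mod 8 ⇒ (2/541) = -1]
  = -(541/189)    [QR: 189 ≡ 1 mod 4, sign kept]
  = -(163/189)    [541 ≡ 163 mod 189]
  = -(189/163)    [QR: 189 ≡ 1 mod 4, sign kept]
  = -(26/163)    [189 ≡ 26 mod 163]
  = (13/163)    [163 ≡ 3 mod 8 ⇒ (2/163) = -1]
  = (163/13)    [QR: 13 ≡ 1 mod 4, sign kept]
  = (7/13)    [163 ≡ 7 mod 13]
  = (13/7)    [QR: 13 ≡ 1 mod 4, sign kept]
  = (6/7)    [13 ≡ 6 mod 7]
  = (3/7)    [7 ≡ 7 mod 8 ⇒ (2/7) = +1]
  = -(7/3)    [QR: both ≡ 3 mod 4, sign flips]
  = -(1/3)    [7 ≡ 1 mod 3]
  = -1    [(1/3) = 1]

-1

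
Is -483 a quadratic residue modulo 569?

yes

Pull out -1: (-483/569) = (-1/569)·(483/569). Since 569 ≡ 1 (mod 4), (-1/569) = +1. Now have (483/569).
569 ≡ 1 (mod 4), so quadratic reciprocity gives (483/569) = (569/483). Reduce: 569 ≡ 86 (mod 483). Now have (86/483).
Factor out 2: 86 = 2·43. Since 483 ≡ 3 (mod 8), (2/483) = -1. Now have -(43/483).
Both 43 ≡ 3 and 483 ≡ 3 (mod 4), so reciprocity gives (43/483) = -(483/43). Reduce: 483 ≡ 10 (mod 43). Now have (10/43).
Factor out 2: 10 = 2·5. Since 43 ≡ 3 (mod 8), (2/43) = -1. Now have -(5/43).
5 ≡ 1 (mod 4), so quadratic reciprocity gives (5/43) = (43/5). Reduce: 43 ≡ 3 (mod 5). Now have -(3/5).
5 ≡ 1 (mod 4), so quadratic reciprocity gives (3/5) = (5/3). Reduce: 5 ≡ 2 (mod 3). Now have -(2/3).
Factor out 2: 2 = 2. Since 3 ≡ 3 (mod 8), (2/3) = -1. Now have (1/3).
(1/3) = 1. Collecting the sign factors: 1.
(-483/569) = 1, and 569 is prime, so -483 is a quadratic residue mod 569.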